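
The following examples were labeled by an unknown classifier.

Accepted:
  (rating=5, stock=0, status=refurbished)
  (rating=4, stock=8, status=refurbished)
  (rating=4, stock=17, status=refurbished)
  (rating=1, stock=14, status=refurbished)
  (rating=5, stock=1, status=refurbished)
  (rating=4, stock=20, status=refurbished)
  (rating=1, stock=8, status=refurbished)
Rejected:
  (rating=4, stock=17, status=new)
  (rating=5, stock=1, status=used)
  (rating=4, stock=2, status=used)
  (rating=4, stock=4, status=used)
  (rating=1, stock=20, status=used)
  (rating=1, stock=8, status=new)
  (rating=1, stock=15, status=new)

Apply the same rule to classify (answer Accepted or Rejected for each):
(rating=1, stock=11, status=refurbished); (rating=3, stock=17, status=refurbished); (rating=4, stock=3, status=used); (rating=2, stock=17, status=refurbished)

Accepted, Accepted, Rejected, Accepted

A rule that fits every label: status is refurbished — true of each 'Accepted' example, false of each 'Rejected' one.
(rating=1, stock=11, status=refurbished): Accepted (status is refurbished).
(rating=3, stock=17, status=refurbished): Accepted (status is refurbished).
(rating=4, stock=3, status=used): Rejected (status is used).
(rating=2, stock=17, status=refurbished): Accepted (status is refurbished).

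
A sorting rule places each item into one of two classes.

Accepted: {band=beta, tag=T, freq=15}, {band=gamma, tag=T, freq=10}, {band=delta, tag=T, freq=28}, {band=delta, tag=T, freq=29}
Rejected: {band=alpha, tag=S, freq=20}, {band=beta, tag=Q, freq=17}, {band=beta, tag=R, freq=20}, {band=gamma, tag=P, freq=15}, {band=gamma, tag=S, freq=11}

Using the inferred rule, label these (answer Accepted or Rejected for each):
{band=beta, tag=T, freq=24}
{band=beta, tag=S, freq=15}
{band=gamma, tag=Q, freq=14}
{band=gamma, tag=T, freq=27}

Every 'Accepted' example satisfies: tag is T. None of the 'Rejected' examples do.
{band=beta, tag=T, freq=24} — tag is T, hence Accepted.
{band=beta, tag=S, freq=15} — tag is S, hence Rejected.
{band=gamma, tag=Q, freq=14} — tag is Q, hence Rejected.
{band=gamma, tag=T, freq=27} — tag is T, hence Accepted.

Accepted, Rejected, Rejected, Accepted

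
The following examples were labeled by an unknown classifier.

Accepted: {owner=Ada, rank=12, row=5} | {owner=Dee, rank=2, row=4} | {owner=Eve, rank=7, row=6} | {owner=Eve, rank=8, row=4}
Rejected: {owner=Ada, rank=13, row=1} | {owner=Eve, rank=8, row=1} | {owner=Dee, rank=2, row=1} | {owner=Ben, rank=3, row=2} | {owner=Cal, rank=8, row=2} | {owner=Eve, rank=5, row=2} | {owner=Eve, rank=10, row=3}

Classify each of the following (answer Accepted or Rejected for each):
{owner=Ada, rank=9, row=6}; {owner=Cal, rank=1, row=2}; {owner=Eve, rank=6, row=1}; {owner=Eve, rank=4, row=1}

Accepted, Rejected, Rejected, Rejected

'Accepted' ⟺ row ≥ 4.
Accepted: {owner=Ada, rank=9, row=6}, since row = 6. Rejected: {owner=Cal, rank=1, row=2}, since row = 2. Rejected: {owner=Eve, rank=6, row=1}, since row = 1. Rejected: {owner=Eve, rank=4, row=1}, since row = 1.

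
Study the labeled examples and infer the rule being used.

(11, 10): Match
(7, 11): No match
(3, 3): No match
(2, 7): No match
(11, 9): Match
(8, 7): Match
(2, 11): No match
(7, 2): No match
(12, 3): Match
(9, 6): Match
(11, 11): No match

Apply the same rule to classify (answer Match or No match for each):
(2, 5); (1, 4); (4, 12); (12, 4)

No match, No match, No match, Match

A rule that fits every label: first > second AND sum ≥ 13 — true of each 'Match' example, false of each 'No match' one.
(2, 5): 2 < 5, 2+5 = 7, doesn't match → No match.
(1, 4): 1 < 4, 1+4 = 5, doesn't match → No match.
(4, 12): 4 < 12, 4+12 = 16, doesn't match → No match.
(12, 4): 12 > 4, 12+4 = 16, qualifies → Match.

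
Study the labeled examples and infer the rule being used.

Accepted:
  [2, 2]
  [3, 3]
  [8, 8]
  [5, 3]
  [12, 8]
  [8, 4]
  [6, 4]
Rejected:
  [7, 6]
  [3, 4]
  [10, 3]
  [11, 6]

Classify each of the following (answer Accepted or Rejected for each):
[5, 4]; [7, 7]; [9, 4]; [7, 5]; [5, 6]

Rejected, Accepted, Rejected, Accepted, Rejected

The classifier is using: sum is even.
[5, 4] — 5+4 = 9, hence Rejected. [7, 7] — 7+7 = 14, hence Accepted. [9, 4] — 9+4 = 13, hence Rejected. [7, 5] — 7+5 = 12, hence Accepted. [5, 6] — 5+6 = 11, hence Rejected.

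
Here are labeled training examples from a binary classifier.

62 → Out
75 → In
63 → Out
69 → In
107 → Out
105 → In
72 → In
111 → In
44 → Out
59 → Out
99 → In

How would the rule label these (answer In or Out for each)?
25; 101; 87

The distinguishing property — multiple of 3 AND at least 69 — holds for all the 'In' cases and none of the 'Out' cases.
25 → 25 = 3·8 + 1, 25 < 69 → Out. 101 → 101 = 3·33 + 2, 101 ≥ 69 → Out. 87 → 87 = 3·29, 87 ≥ 69 → In.

Out, Out, In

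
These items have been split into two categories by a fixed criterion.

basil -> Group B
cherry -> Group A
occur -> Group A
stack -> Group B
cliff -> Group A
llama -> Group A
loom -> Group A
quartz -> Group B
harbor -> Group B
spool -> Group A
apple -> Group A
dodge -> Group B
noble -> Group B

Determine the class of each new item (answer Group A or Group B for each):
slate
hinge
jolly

Group B, Group B, Group A

Looking at the examples, the only property every 'Group A' case has and every 'Group B' case lacks is: has a double letter.
slate: no doubled letter — fails the rule, so Group B. hinge: no doubled letter — fails the rule, so Group B. jolly: 'll' doubled — passes, so Group A.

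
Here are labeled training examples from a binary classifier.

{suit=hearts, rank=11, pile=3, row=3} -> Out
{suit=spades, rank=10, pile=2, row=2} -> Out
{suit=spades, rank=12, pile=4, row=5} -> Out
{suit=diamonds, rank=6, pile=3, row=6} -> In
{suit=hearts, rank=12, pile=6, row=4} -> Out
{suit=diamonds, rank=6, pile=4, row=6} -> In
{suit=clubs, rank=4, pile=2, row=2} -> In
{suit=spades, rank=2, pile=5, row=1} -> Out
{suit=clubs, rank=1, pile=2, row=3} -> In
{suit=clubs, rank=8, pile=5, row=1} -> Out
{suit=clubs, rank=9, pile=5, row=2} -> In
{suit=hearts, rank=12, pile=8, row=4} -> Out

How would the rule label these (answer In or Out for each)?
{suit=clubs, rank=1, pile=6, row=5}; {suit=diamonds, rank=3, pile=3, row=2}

One predicate separates the groups cleanly: row ≥ 2 AND rank ≤ 9.
{suit=clubs, rank=1, pile=6, row=5}: In (row = 5, rank = 1).
{suit=diamonds, rank=3, pile=3, row=2}: In (row = 2, rank = 3).

In, In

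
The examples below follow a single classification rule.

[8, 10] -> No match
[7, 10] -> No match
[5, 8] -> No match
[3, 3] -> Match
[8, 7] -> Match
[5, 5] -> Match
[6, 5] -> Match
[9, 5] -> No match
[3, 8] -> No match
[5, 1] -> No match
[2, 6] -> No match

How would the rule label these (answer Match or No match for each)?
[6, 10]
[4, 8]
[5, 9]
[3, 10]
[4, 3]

The classifier is using: |first − second| ≤ 1.
[6, 10]: |6−10| = 4, fails the rule → No match.
[4, 8]: |4−8| = 4, fails the rule → No match.
[5, 9]: |5−9| = 4, fails the rule → No match.
[3, 10]: |3−10| = 7, fails the rule → No match.
[4, 3]: |4−3| = 1, satisfies this → Match.

No match, No match, No match, No match, Match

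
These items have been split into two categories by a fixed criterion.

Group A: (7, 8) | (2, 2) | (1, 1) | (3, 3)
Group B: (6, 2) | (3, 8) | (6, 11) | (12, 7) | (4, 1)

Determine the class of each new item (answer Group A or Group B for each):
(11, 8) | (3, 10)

All 'Group A' examples share one property — |first − second| ≤ 1 — and every 'Group B' example lacks it.
(11, 8) → |11−8| = 3 → Group B. (3, 10) → |3−10| = 7 → Group B.

Group B, Group B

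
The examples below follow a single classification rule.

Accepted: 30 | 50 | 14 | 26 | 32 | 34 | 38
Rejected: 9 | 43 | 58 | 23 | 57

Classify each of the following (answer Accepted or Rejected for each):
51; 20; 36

One predicate separates the groups cleanly: even AND at most 50.
51 → 51 is odd, 51 > 50 → Rejected. 20 → 20 is even, 20 ≤ 50 → Accepted. 36 → 36 is even, 36 ≤ 50 → Accepted.

Rejected, Accepted, Accepted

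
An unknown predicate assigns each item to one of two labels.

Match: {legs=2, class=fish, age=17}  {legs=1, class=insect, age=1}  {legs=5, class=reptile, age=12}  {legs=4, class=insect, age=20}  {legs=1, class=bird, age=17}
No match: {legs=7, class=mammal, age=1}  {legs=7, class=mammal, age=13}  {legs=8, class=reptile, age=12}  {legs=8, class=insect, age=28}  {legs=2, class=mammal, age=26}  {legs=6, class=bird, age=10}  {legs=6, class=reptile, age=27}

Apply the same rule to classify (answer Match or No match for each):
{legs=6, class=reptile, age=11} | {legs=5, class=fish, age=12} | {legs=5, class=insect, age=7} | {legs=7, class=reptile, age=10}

No match, Match, Match, No match

The pattern is that an item is 'Match' exactly when: legs ≤ 5 AND age ≤ 20.
No match: {legs=6, class=reptile, age=11}, since legs = 6, age = 11.
Match: {legs=5, class=fish, age=12}, since legs = 5, age = 12.
Match: {legs=5, class=insect, age=7}, since legs = 5, age = 7.
No match: {legs=7, class=reptile, age=10}, since legs = 7, age = 10.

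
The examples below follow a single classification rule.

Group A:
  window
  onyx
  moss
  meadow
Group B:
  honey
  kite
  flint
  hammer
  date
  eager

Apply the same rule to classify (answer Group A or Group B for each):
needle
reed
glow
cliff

'Group A' ⟺ even length AND contains 'o'.
needle: length 6, no 'o' — does not pass, so Group B.
reed: length 4, no 'o' — does not pass, so Group B.
glow: length 4, has 'o' — satisfies this, so Group A.
cliff: length 5, no 'o' — does not pass, so Group B.

Group B, Group B, Group A, Group B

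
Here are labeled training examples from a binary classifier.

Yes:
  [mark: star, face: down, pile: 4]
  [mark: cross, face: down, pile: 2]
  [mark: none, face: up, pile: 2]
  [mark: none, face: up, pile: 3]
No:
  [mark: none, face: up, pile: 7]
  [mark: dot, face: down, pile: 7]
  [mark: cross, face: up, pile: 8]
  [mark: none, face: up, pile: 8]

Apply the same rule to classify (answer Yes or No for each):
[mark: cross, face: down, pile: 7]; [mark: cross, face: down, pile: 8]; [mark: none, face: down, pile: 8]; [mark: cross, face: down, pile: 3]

The distinguishing property — pile ≤ 4 — holds for all the 'Yes' cases and none of the 'No' cases.
[mark: cross, face: down, pile: 7] — pile = 7, hence No. [mark: cross, face: down, pile: 8] — pile = 8, hence No. [mark: none, face: down, pile: 8] — pile = 8, hence No. [mark: cross, face: down, pile: 3] — pile = 3, hence Yes.

No, No, No, Yes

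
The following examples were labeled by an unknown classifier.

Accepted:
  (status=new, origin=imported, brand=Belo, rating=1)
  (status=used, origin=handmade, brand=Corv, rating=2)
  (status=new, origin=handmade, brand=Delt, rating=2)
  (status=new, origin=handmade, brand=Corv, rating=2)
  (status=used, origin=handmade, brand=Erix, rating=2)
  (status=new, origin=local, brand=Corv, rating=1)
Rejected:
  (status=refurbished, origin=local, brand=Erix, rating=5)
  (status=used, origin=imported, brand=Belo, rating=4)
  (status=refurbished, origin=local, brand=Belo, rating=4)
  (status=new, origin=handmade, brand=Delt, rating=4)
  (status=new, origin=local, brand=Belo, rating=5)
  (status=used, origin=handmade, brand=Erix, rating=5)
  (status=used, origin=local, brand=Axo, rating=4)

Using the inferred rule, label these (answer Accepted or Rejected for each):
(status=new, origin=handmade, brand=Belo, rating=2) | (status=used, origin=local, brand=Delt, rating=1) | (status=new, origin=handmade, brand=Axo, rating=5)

Accepted, Accepted, Rejected

The simplest hypothesis consistent with all the labels is: rating ≤ 2.
(status=new, origin=handmade, brand=Belo, rating=2): Accepted (rating = 2). (status=used, origin=local, brand=Delt, rating=1): Accepted (rating = 1). (status=new, origin=handmade, brand=Axo, rating=5): Rejected (rating = 5).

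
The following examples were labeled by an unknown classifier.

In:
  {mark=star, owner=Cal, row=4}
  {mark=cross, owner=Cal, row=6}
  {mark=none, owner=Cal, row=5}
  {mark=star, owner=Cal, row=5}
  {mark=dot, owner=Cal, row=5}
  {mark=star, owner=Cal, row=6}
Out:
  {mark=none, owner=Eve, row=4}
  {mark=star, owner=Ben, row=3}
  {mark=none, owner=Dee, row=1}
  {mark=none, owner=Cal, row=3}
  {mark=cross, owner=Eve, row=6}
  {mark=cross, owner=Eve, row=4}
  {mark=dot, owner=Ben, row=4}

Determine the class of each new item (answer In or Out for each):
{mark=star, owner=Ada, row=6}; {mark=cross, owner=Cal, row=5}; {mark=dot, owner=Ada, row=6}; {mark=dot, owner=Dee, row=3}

Out, In, Out, Out

A rule that fits every label: owner is Cal AND row ≥ 4 — true of each 'In' example, false of each 'Out' one.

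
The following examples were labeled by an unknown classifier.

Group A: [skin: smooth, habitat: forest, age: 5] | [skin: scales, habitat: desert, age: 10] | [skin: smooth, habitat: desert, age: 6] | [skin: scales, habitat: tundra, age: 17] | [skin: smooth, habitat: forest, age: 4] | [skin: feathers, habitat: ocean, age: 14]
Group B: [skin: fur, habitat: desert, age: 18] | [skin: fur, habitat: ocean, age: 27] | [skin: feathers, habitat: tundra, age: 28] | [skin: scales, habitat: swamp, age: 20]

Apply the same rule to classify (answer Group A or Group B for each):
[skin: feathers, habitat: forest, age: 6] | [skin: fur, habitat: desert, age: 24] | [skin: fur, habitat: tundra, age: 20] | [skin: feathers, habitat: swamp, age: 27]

Group A, Group B, Group B, Group B

One predicate separates the groups cleanly: age ≤ 17.
[skin: feathers, habitat: forest, age: 6]: Group A (age = 6). [skin: fur, habitat: desert, age: 24]: Group B (age = 24). [skin: fur, habitat: tundra, age: 20]: Group B (age = 20). [skin: feathers, habitat: swamp, age: 27]: Group B (age = 27).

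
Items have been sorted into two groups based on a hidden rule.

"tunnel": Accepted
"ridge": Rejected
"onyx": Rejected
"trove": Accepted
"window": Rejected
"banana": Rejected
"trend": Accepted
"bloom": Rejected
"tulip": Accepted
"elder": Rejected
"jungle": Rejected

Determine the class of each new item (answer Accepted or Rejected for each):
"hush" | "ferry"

Rejected, Rejected

The distinguishing property — contains 't' — holds for all the 'Accepted' cases and none of the 'Rejected' cases.
"hush" → no 't' → Rejected.
"ferry" → no 't' → Rejected.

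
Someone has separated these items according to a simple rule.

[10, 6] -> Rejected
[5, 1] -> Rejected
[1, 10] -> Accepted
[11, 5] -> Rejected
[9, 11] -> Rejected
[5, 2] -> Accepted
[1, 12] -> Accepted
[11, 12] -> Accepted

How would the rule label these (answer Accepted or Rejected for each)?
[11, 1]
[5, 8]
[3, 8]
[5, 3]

Rule: sum is odd. This holds for each 'Accepted' example and fails for each 'Rejected' one.
[11, 1] — 11+1 = 12, hence Rejected.
[5, 8] — 5+8 = 13, hence Accepted.
[3, 8] — 3+8 = 11, hence Accepted.
[5, 3] — 5+3 = 8, hence Rejected.

Rejected, Accepted, Accepted, Rejected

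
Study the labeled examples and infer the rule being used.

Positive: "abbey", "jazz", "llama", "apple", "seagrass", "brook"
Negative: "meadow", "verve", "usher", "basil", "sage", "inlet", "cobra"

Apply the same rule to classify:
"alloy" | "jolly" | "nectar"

Positive, Positive, Negative

The pattern is that an item is 'Positive' exactly when: has a double letter.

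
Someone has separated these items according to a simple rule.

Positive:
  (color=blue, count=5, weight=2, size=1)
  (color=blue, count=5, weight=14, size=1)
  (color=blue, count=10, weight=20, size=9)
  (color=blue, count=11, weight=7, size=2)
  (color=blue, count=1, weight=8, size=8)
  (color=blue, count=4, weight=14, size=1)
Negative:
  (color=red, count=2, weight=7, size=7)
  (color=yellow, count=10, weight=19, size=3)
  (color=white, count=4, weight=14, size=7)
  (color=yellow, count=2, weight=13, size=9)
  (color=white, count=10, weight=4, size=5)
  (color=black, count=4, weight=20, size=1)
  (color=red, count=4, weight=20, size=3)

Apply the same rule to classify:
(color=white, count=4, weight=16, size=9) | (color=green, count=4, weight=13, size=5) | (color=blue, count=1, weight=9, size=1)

Negative, Negative, Positive

Comparing the two groups points to one rule — color is blue.
(color=white, count=4, weight=16, size=9): color is white, doesn't match → Negative. (color=green, count=4, weight=13, size=5): color is green, doesn't match → Negative. (color=blue, count=1, weight=9, size=1): color is blue, has this property → Positive.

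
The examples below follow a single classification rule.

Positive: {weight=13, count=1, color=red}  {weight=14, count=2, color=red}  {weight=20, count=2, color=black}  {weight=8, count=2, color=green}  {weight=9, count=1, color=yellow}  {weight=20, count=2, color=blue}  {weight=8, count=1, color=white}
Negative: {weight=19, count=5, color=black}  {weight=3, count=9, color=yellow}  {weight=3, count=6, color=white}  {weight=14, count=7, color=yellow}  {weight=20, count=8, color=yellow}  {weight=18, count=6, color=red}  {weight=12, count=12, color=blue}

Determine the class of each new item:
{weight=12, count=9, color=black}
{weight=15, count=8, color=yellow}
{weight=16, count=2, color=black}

Negative, Negative, Positive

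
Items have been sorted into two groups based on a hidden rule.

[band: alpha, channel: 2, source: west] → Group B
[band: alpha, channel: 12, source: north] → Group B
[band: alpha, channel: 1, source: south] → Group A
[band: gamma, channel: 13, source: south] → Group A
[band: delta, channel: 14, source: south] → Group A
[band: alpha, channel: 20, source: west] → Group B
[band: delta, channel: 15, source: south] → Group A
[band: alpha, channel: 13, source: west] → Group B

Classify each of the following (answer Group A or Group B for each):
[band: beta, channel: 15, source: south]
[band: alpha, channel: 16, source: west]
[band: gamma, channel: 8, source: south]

Group A, Group B, Group A

A rule that fits every label: source is south — true of each 'Group A' example, false of each 'Group B' one.
[band: beta, channel: 15, source: south] → source is south → Group A.
[band: alpha, channel: 16, source: west] → source is west → Group B.
[band: gamma, channel: 8, source: south] → source is south → Group A.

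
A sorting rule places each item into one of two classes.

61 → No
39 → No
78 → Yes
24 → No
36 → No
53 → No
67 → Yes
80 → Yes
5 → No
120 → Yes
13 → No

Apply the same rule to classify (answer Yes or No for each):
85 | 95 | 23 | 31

Yes, Yes, No, No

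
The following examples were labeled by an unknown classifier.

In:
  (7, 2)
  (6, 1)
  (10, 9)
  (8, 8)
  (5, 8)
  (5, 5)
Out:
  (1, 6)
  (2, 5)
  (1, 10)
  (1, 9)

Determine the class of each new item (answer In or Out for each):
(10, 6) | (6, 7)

The rule appears to be: first ≥ 5.
In: (10, 6), since first 10. In: (6, 7), since first 6.

In, In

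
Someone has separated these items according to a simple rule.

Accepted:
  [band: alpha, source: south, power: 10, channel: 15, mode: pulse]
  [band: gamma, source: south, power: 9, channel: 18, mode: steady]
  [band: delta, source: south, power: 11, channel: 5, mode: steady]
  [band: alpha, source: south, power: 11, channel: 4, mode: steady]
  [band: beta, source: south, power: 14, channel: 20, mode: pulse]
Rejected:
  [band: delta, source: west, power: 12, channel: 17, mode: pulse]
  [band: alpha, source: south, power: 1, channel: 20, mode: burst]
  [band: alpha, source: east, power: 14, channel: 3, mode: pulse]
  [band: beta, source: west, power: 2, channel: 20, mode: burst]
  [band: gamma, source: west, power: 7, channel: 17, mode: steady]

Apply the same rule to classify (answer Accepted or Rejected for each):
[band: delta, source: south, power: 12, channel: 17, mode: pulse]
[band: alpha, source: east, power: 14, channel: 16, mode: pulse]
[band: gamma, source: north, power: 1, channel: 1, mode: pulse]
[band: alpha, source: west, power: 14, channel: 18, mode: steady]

Accepted, Rejected, Rejected, Rejected

One predicate separates the groups cleanly: source is south AND power ≥ 2.
Accepted: [band: delta, source: south, power: 12, channel: 17, mode: pulse], since source is south, power = 12. Rejected: [band: alpha, source: east, power: 14, channel: 16, mode: pulse], since source is east, power = 14. Rejected: [band: gamma, source: north, power: 1, channel: 1, mode: pulse], since source is north, power = 1. Rejected: [band: alpha, source: west, power: 14, channel: 18, mode: steady], since source is west, power = 14.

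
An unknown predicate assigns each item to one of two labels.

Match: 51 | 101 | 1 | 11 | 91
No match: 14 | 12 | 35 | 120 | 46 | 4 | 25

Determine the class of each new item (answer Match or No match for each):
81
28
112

Comparing the two groups points to one rule — ends in digit 1.
81: last digit 1, satisfies this → Match. 28: last digit 8, fails this test → No match. 112: last digit 2, fails this test → No match.

Match, No match, No match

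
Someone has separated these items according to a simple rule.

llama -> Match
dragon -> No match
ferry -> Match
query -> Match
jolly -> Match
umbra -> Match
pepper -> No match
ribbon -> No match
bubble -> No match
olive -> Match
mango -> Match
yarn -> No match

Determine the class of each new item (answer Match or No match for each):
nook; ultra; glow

The simplest hypothesis consistent with all the labels is: odd length.
nook — length 4, hence No match. ultra — length 5, hence Match. glow — length 4, hence No match.

No match, Match, No match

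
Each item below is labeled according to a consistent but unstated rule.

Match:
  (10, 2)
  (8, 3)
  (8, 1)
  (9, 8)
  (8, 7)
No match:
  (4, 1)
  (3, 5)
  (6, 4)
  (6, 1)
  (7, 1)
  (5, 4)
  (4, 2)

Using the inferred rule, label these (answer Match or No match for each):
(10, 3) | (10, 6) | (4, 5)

Rule: first ≥ 8. This holds for each 'Match' example and fails for each 'No match' one.
Match: (10, 3), since first 10. Match: (10, 6), since first 10. No match: (4, 5), since first 4.

Match, Match, No match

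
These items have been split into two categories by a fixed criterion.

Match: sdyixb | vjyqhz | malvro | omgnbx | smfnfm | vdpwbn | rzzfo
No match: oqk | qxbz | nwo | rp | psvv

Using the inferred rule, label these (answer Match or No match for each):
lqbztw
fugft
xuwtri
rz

Match, Match, Match, No match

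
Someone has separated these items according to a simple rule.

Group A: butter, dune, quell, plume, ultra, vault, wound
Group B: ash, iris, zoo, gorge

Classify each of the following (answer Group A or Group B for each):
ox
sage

All 'Group A' examples share one property — contains 'u' — and every 'Group B' example lacks it.
ox: no 'u' — does not fit, so Group B. sage: no 'u' — does not fit, so Group B.

Group B, Group B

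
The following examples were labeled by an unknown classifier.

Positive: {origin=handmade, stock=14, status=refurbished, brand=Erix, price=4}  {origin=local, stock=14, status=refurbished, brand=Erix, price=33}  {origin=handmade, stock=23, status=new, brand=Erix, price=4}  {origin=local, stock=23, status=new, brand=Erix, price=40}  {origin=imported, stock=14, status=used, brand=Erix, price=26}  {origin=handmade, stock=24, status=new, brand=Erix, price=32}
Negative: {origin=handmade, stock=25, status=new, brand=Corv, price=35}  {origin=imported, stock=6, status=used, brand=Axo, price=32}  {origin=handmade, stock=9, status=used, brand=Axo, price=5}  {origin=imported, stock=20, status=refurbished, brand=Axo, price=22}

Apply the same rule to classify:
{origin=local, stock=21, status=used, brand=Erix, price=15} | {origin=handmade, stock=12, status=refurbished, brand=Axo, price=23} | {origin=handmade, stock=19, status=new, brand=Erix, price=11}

Positive, Negative, Positive

The rule appears to be: brand is Erix.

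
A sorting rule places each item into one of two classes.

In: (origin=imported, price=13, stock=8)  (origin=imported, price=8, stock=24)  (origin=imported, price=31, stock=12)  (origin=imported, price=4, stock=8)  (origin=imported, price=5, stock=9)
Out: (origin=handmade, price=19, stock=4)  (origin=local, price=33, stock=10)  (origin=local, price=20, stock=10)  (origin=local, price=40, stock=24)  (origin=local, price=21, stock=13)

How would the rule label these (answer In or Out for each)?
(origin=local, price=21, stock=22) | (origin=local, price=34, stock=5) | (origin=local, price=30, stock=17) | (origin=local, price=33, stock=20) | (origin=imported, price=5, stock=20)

Out, Out, Out, Out, In

Rule: origin is imported. This holds for each 'In' example and fails for each 'Out' one.
(origin=local, price=21, stock=22) — origin is local, hence Out. (origin=local, price=34, stock=5) — origin is local, hence Out. (origin=local, price=30, stock=17) — origin is local, hence Out. (origin=local, price=33, stock=20) — origin is local, hence Out. (origin=imported, price=5, stock=20) — origin is imported, hence In.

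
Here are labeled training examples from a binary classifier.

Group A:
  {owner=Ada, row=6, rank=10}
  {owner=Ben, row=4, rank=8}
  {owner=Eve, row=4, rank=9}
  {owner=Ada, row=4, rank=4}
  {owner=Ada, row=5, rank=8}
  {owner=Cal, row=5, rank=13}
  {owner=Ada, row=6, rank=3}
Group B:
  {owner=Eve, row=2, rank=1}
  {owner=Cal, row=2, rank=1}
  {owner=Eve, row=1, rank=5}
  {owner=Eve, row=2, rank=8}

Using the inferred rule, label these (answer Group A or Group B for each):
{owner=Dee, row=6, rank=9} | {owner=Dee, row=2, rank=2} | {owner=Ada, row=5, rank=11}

The distinguishing property — row ≥ 4 — holds for all the 'Group A' cases and none of the 'Group B' cases.

Group A, Group B, Group A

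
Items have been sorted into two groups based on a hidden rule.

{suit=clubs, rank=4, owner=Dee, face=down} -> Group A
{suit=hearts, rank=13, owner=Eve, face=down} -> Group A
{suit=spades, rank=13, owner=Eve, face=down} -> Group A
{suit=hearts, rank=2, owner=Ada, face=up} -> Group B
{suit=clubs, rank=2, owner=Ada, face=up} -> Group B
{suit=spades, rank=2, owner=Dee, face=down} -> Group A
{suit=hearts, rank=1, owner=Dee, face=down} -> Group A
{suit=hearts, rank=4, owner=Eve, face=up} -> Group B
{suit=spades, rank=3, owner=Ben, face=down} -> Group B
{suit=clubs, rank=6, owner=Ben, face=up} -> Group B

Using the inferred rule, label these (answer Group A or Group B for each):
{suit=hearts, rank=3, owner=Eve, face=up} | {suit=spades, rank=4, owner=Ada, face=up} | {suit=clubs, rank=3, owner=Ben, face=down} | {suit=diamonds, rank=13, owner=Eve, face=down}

Group B, Group B, Group B, Group A

One predicate separates the groups cleanly: face is down AND rank ≠ 3.
{suit=hearts, rank=3, owner=Eve, face=up} — face is up, rank = 3, hence Group B.
{suit=spades, rank=4, owner=Ada, face=up} — face is up, rank = 4, hence Group B.
{suit=clubs, rank=3, owner=Ben, face=down} — face is down, rank = 3, hence Group B.
{suit=diamonds, rank=13, owner=Eve, face=down} — face is down, rank = 13, hence Group A.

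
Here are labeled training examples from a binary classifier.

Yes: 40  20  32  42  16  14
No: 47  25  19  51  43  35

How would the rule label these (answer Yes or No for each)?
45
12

No, Yes

All 'Yes' examples share one property — even — and every 'No' example lacks it.
No: 45, since 45 is odd.
Yes: 12, since 12 is even.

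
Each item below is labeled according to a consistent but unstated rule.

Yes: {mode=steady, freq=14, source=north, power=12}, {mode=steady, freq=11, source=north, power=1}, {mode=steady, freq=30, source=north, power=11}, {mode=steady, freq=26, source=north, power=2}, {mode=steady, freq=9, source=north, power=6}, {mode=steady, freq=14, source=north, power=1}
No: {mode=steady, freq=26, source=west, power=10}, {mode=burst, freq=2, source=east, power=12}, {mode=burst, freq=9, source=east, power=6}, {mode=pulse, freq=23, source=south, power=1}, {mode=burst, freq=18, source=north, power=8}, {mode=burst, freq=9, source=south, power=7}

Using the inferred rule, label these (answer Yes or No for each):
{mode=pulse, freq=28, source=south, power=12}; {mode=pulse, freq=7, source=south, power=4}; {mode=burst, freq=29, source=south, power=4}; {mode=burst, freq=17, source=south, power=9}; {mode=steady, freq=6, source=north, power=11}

No, No, No, No, Yes

The classifier is using: mode is steady AND source is north.
{mode=pulse, freq=28, source=south, power=12} — mode is pulse, source is south, hence No.
{mode=pulse, freq=7, source=south, power=4} — mode is pulse, source is south, hence No.
{mode=burst, freq=29, source=south, power=4} — mode is burst, source is south, hence No.
{mode=burst, freq=17, source=south, power=9} — mode is burst, source is south, hence No.
{mode=steady, freq=6, source=north, power=11} — mode is steady, source is north, hence Yes.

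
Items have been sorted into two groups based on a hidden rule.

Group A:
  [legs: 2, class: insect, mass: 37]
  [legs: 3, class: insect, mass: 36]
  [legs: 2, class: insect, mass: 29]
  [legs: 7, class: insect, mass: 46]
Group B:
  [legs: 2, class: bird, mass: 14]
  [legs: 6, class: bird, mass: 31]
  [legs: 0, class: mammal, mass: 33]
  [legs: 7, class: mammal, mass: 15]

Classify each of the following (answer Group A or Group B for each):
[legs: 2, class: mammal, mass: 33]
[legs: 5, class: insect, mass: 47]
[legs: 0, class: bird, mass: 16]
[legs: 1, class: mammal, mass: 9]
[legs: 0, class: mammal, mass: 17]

Group B, Group A, Group B, Group B, Group B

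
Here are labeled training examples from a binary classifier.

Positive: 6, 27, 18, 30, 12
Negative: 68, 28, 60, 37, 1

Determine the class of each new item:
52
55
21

The distinguishing property — multiple of 3 AND at most 30 — holds for all the 'Positive' cases and none of the 'Negative' cases.
Negative: 52, since 52 = 3·17 + 1, 52 > 30.
Negative: 55, since 55 = 3·18 + 1, 55 > 30.
Positive: 21, since 21 = 3·7, 21 ≤ 30.

Negative, Negative, Positive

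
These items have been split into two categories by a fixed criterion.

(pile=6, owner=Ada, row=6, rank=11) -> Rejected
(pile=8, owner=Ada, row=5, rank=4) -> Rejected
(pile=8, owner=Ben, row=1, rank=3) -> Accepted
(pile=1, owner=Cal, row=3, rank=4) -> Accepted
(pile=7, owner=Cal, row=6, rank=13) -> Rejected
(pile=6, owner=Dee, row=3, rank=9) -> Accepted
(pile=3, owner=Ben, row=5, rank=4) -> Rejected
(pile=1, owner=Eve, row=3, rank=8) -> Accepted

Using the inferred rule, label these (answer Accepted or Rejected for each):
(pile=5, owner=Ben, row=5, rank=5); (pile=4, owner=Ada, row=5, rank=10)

Rejected, Rejected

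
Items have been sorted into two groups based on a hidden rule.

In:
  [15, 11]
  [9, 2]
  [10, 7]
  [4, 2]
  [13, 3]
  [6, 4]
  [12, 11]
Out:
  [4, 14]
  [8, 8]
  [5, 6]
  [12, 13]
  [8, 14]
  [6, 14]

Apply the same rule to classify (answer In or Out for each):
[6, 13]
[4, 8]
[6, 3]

A rule that fits every label: first > second — true of each 'In' example, false of each 'Out' one.
[6, 13] → 6 < 13 → Out. [4, 8] → 4 < 8 → Out. [6, 3] → 6 > 3 → In.

Out, Out, In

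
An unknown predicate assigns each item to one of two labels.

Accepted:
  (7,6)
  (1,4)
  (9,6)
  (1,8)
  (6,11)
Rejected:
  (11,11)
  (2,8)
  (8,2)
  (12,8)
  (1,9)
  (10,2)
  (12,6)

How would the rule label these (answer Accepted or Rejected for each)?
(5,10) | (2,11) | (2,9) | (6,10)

The pattern is that an item is 'Accepted' exactly when: sum is odd.
(5,10) → 5+10 = 15 → Accepted.
(2,11) → 2+11 = 13 → Accepted.
(2,9) → 2+9 = 11 → Accepted.
(6,10) → 6+10 = 16 → Rejected.

Accepted, Accepted, Accepted, Rejected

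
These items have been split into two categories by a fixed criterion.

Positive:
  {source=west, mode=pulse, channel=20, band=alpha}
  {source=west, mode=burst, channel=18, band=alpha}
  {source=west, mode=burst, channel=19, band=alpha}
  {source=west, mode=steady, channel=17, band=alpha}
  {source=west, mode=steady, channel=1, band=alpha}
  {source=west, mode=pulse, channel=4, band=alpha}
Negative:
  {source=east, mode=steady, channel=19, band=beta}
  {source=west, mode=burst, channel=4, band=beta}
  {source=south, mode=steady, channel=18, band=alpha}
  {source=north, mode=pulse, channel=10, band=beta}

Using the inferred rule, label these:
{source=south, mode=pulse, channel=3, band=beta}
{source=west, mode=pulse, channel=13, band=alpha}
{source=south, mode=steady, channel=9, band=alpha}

The classifier is using: source is west AND band is alpha.

Negative, Positive, Negative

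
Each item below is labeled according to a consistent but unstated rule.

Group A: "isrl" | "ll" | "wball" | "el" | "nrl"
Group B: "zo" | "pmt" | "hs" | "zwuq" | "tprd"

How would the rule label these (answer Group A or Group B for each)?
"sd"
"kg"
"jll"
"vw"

Group B, Group B, Group A, Group B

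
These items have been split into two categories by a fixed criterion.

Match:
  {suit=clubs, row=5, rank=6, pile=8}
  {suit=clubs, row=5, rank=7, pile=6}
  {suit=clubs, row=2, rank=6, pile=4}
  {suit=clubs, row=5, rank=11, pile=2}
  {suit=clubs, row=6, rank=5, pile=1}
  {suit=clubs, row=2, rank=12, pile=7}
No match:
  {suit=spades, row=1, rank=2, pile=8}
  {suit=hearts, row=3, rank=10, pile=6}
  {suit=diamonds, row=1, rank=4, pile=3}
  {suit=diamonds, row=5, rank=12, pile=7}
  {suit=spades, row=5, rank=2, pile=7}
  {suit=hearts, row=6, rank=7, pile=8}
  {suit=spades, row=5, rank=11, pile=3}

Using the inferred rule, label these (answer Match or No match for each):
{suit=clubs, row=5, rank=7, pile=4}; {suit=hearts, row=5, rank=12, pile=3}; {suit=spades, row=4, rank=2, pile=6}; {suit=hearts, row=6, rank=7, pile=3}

All 'Match' examples share one property — suit is clubs — and every 'No match' example lacks it.
Match: {suit=clubs, row=5, rank=7, pile=4}, since suit is clubs.
No match: {suit=hearts, row=5, rank=12, pile=3}, since suit is hearts.
No match: {suit=spades, row=4, rank=2, pile=6}, since suit is spades.
No match: {suit=hearts, row=6, rank=7, pile=3}, since suit is hearts.

Match, No match, No match, No match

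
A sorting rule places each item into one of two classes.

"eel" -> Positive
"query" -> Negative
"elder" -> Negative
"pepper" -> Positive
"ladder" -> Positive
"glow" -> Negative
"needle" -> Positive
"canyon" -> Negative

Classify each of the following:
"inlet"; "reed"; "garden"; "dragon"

Negative, Positive, Negative, Negative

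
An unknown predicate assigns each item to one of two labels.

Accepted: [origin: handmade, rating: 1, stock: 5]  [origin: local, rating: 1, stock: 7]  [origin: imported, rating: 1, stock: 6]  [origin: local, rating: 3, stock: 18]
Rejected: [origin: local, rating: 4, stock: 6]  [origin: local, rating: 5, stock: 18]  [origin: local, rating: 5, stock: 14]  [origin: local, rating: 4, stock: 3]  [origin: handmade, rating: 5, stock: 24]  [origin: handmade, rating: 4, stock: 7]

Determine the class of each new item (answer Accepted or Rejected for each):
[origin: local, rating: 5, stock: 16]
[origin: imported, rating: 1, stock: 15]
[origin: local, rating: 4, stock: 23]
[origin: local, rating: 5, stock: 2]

One predicate separates the groups cleanly: rating ≤ 3.

Rejected, Accepted, Rejected, Rejected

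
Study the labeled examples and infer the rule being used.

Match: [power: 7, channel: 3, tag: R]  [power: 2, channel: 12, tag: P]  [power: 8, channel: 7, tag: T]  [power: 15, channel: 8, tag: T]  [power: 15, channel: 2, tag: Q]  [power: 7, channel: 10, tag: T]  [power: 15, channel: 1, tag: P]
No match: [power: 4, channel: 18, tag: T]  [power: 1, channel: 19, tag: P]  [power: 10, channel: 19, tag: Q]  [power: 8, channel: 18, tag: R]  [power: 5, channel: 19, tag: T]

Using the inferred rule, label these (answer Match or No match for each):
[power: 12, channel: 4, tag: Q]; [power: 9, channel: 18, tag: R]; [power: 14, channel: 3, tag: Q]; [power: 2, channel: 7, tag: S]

Match, No match, Match, Match

Every 'Match' example satisfies: channel ≤ 12. None of the 'No match' examples do.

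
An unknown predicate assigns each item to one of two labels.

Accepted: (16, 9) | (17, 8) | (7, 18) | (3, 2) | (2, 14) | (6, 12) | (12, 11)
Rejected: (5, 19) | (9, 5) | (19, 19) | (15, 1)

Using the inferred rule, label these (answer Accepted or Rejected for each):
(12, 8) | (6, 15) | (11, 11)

Accepted, Accepted, Rejected

Looking at the examples, the only property every 'Accepted' case has and every 'Rejected' case lacks is: product is even.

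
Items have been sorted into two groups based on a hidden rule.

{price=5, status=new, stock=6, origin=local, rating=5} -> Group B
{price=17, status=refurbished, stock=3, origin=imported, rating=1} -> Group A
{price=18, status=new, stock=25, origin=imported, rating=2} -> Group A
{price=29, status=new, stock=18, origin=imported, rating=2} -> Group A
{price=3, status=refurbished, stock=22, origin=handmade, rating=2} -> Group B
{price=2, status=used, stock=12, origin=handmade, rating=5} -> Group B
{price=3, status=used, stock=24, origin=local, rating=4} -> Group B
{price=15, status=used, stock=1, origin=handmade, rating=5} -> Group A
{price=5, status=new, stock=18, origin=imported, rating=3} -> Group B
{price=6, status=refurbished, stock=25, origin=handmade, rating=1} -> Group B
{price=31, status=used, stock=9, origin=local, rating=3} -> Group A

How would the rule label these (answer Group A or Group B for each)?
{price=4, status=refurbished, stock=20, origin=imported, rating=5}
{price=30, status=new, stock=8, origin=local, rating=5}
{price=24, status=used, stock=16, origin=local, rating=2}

Group B, Group A, Group A

The pattern is that an item is 'Group A' exactly when: price ≥ 15.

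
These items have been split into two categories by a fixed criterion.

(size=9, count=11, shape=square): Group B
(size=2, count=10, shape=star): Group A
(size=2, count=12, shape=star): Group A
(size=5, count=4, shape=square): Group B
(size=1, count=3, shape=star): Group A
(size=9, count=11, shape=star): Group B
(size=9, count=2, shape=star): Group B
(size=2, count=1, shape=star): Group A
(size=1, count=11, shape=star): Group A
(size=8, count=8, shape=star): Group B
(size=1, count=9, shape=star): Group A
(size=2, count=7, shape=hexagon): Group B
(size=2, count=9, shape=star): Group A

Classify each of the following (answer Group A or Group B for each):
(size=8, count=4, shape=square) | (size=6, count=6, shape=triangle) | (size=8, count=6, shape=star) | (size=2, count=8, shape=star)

Group B, Group B, Group B, Group A

The rule appears to be: shape is star AND size ≤ 2.
(size=8, count=4, shape=square) → shape is square, size = 8 → Group B. (size=6, count=6, shape=triangle) → shape is triangle, size = 6 → Group B. (size=8, count=6, shape=star) → shape is star, size = 8 → Group B. (size=2, count=8, shape=star) → shape is star, size = 2 → Group A.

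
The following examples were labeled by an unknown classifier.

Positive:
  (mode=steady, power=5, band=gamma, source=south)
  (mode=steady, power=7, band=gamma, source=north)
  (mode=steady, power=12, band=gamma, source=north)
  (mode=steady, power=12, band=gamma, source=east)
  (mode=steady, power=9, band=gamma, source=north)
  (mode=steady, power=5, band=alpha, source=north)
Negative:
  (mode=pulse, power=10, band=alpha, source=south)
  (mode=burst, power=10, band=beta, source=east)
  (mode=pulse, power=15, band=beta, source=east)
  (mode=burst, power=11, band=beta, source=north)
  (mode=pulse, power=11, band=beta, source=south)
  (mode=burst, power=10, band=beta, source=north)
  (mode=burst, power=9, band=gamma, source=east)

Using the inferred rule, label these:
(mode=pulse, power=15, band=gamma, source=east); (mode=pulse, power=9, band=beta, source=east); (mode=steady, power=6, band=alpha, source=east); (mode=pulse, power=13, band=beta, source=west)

Comparing the two groups points to one rule — mode is steady.
(mode=pulse, power=15, band=gamma, source=east): mode is pulse — does not satisfy this, so Negative.
(mode=pulse, power=9, band=beta, source=east): mode is pulse — does not satisfy this, so Negative.
(mode=steady, power=6, band=alpha, source=east): mode is steady — qualifies, so Positive.
(mode=pulse, power=13, band=beta, source=west): mode is pulse — does not satisfy this, so Negative.

Negative, Negative, Positive, Negative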